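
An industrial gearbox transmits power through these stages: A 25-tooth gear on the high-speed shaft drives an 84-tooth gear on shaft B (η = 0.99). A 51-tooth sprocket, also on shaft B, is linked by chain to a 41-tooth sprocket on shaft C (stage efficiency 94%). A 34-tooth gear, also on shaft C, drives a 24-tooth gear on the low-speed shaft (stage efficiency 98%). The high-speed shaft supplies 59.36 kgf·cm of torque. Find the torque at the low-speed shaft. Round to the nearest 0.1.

After the gear mesh (84/25): 59.36 × 3.36 × 0.99 = 197.46 kgf·cm
After the chain (41/51): 197.46 × 0.80392 × 0.94 = 149.21 kgf·cm
After the gear mesh (24/34): 149.21 × 0.70588 × 0.98 = 103.22 kgf·cm

103.2 kgf·cm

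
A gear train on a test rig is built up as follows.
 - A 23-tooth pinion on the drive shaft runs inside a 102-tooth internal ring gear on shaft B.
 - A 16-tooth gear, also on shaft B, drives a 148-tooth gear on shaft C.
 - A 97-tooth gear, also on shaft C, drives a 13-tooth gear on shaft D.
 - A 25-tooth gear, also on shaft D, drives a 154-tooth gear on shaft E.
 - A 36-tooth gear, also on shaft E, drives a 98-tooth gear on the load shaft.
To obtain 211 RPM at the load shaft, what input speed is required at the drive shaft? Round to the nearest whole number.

19452 RPM

Overall ratio R = 4.4348 × 9.25 × 0.13402 × 6.16 × 2.7222 = 92.191.
Required input speed = output speed × R = 211 × 92.191 = 19452 RPM.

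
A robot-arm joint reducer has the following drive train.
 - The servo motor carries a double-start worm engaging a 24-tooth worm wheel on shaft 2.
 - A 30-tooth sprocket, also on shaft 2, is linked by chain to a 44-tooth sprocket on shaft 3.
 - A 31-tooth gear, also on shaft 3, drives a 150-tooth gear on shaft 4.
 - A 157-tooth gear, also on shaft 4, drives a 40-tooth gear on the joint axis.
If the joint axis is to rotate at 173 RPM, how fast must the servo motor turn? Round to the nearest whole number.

3754 RPM

Overall ratio R = 12 × 1.4667 × 4.8387 × 0.25478 = 21.697.
Required input speed = output speed × R = 173 × 21.697 = 3753.6 RPM.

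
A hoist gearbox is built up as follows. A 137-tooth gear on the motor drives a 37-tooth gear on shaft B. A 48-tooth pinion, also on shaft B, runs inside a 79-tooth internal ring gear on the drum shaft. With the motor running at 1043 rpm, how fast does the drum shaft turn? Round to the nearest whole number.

2346 rpm

Gear mesh: ratio = 37/137 = 0.27007, so shaft B turns at 1043 / 0.27007 = 3861.9 rpm.
Internal gear: ratio = 79/48 = 1.6458, so the drum shaft turns at 3861.9 / 1.6458 = 2346.5 rpm.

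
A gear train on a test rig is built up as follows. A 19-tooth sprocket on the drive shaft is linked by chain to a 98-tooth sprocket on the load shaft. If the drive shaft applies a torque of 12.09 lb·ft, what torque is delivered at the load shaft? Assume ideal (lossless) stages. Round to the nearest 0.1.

62.4 lb·ft

chain 98/19 = 5.1579 → τ = 12.09·5.1579 = 62.359 lb·ft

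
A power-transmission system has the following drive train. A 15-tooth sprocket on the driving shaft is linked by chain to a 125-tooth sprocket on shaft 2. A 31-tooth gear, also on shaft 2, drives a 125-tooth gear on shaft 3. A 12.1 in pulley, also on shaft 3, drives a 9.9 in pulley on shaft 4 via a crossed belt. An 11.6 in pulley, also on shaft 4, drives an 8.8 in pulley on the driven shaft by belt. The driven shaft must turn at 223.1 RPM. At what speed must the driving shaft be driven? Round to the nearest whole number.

4653 RPM

Overall ratio R = 8.3333 × 4.0323 × 0.81818 × 0.75862 = 20.857.
Required input speed = output speed × R = 223.1 × 20.857 = 4653.1 RPM.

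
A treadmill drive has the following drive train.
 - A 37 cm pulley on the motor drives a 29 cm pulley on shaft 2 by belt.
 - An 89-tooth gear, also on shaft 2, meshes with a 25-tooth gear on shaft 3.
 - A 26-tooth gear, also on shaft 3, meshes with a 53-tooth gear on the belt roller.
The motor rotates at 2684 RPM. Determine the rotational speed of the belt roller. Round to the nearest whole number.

5980 RPM

belt 29/37 = 0.78378 → 2684/0.78378 = 3424.4 RPM
gear mesh 25/89 = 0.2809 → 3424.4/0.2809 = 12191 RPM
gear mesh 53/26 = 2.0385 → 12191/2.0385 = 5980.4 RPM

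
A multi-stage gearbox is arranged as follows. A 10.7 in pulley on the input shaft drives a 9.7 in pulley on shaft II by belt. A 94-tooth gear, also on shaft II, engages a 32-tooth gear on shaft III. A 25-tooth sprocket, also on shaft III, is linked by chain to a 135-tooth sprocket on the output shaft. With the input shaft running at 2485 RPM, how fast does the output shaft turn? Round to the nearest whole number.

Belt: ratio = 9.7/10.7 = 0.90654, so shaft II turns at 2485 / 0.90654 = 2741.2 RPM.
Gear mesh: ratio = 32/94 = 0.34043, so shaft III turns at 2741.2 / 0.34043 = 8052.2 RPM.
Chain: ratio = 135/25 = 5.4, so the output shaft turns at 8052.2 / 5.4 = 1491.2 RPM.

1491 RPM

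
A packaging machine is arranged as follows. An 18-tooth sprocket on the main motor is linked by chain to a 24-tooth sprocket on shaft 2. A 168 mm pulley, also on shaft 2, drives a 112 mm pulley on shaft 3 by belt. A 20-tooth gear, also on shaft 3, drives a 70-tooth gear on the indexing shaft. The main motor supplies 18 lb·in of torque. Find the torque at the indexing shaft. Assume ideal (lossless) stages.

Chain: ratio = 24/18 = 1.3333; torque at shaft 2 = 18 × 1.3333 = 24 lb·in.
Belt: ratio = 112/168 = 0.66667; torque at shaft 3 = 24 × 0.66667 = 16 lb·in.
Gear mesh: ratio = 70/20 = 3.5; torque at the indexing shaft = 16 × 3.5 = 56 lb·in.

56 lb·in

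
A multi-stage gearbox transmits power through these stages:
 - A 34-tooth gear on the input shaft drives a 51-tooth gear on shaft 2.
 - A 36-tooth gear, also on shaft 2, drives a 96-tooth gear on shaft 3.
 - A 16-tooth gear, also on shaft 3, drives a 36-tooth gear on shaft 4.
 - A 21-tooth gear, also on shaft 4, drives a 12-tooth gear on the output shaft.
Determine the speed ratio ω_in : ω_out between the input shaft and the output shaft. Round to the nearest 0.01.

Each stage contributes driven/driver: gear mesh 51/34 = 1.5, gear mesh 96/36 = 2.6667, gear mesh 36/16 = 2.25, gear mesh 12/21 = 0.57143.
Overall: 1.5 × 2.6667 × 2.25 × 0.57143 = 5.1429.

5.14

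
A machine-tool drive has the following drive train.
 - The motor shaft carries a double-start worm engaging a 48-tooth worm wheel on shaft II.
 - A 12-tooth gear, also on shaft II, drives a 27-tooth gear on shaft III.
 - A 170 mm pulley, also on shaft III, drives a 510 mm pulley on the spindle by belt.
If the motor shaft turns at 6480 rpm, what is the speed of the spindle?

40 rpm

the motor shaft → shaft II (worm, 48/2): 6480 ÷ 24 = 270 rpm
shaft II → shaft III (gear mesh, 27/12): 270 ÷ 2.25 = 120 rpm
shaft III → the spindle (belt, 510/170): 120 ÷ 3 = 40 rpm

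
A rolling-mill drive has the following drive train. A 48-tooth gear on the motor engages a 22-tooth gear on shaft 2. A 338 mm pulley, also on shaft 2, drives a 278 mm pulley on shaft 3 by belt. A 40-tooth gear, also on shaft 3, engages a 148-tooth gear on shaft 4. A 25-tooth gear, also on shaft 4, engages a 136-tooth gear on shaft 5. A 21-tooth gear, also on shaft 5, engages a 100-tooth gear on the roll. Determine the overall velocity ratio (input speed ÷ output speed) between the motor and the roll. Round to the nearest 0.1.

Each stage contributes driven/driver: gear mesh 22/48 = 0.45833, belt 278/338 = 0.82249, gear mesh 148/40 = 3.7, gear mesh 136/25 = 5.44, gear mesh 100/21 = 4.7619.
Overall: 0.45833 × 0.82249 × 3.7 × 5.44 × 4.7619 = 36.132.

36.1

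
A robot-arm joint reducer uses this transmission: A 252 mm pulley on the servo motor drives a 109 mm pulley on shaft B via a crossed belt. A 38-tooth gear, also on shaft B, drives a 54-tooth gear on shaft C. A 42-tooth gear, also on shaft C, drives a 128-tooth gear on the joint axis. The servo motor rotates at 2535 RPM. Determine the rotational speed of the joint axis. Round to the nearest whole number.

belt 109/252 = 0.43254 → 2535/0.43254 = 5860.7 RPM
gear mesh 54/38 = 1.4211 → 5860.7/1.4211 = 4124.2 RPM
gear mesh 128/42 = 3.0476 → 4124.2/3.0476 = 1353.3 RPM

1353 RPM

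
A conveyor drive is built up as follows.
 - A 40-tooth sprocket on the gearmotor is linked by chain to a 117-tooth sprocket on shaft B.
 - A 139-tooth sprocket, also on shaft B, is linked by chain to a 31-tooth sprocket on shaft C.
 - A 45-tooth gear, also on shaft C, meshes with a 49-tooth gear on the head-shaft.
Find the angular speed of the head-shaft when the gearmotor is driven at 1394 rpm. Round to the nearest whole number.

1962 rpm

Chain: ratio = 117/40 = 2.925, so shaft B turns at 1394 / 2.925 = 476.58 rpm.
Chain: ratio = 31/139 = 0.22302, so shaft C turns at 476.58 / 0.22302 = 2136.9 rpm.
Gear mesh: ratio = 49/45 = 1.0889, so the head-shaft turns at 2136.9 / 1.0889 = 1962.5 rpm.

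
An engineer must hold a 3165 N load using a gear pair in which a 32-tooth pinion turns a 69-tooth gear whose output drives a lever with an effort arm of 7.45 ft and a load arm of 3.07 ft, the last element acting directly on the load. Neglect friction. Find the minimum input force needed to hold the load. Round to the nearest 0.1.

Gear pair MA = 69/32 = 2.1562.
Lever MA = effort arm / load arm = 7.45/3.07 = 2.4267.
Combined ideal MA = 2.1562 × 2.4267 = 5.2326.
Effort = load / MA = 3165 / 5.2326 = 604.86 N.

604.9 N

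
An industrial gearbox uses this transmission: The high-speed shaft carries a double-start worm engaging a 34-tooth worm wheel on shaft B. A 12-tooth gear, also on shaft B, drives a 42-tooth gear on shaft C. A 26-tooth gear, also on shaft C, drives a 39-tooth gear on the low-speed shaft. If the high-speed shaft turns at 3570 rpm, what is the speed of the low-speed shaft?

the high-speed shaft → shaft B (worm, 34/2): 3570 ÷ 17 = 210 rpm
shaft B → shaft C (gear mesh, 42/12): 210 ÷ 3.5 = 60 rpm
shaft C → the low-speed shaft (gear mesh, 39/26): 60 ÷ 1.5 = 40 rpm

40 rpm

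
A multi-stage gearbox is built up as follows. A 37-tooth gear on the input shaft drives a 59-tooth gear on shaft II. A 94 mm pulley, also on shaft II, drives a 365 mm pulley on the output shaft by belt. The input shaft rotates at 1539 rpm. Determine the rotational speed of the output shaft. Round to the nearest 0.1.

Gear mesh: ratio = 59/37 = 1.5946, so shaft II turns at 1539 / 1.5946 = 965.14 rpm.
Belt: ratio = 365/94 = 3.883, so the output shaft turns at 965.14 / 3.883 = 248.56 rpm.

248.6 rpm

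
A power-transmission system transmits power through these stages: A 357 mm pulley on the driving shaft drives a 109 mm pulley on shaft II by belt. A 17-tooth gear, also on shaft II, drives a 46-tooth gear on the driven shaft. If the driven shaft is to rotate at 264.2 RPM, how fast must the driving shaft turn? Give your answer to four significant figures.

Overall ratio R = 0.30532 × 2.7059 = 0.82617.
Required input speed = output speed × R = 264.2 × 0.82617 = 218.27 RPM.

218.3 RPM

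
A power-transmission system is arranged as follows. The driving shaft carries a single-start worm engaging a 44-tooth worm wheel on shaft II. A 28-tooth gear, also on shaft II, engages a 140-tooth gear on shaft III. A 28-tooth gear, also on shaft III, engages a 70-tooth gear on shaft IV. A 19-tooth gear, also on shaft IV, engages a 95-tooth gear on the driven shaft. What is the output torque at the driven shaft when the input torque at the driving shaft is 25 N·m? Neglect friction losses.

68750 N·m

Worm: ratio = 44/1 = 44; torque at shaft II = 25 × 44 = 1100 N·m.
Gear mesh: ratio = 140/28 = 5; torque at shaft III = 1100 × 5 = 5500 N·m.
Gear mesh: ratio = 70/28 = 2.5; torque at shaft IV = 5500 × 2.5 = 13750 N·m.
Gear mesh: ratio = 95/19 = 5; torque at the driven shaft = 13750 × 5 = 68750 N·m.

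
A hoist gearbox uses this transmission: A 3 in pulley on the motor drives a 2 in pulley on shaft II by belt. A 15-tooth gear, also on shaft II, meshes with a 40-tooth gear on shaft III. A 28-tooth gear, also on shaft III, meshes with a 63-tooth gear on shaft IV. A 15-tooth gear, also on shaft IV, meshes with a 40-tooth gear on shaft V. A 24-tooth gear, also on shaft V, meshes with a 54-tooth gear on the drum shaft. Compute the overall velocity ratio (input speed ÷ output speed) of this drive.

24

Each stage contributes driven/driver: belt 2/3 = 0.66667, gear mesh 40/15 = 2.6667, gear mesh 63/28 = 2.25, gear mesh 40/15 = 2.6667, gear mesh 54/24 = 2.25.
Overall: 0.66667 × 2.6667 × 2.25 × 2.6667 × 2.25 = 24.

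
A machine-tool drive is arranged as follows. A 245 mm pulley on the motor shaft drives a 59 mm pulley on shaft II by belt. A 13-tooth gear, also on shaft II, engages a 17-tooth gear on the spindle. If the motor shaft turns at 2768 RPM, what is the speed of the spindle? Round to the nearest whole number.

8790 RPM

belt 59/245 = 0.24082 → 2768/0.24082 = 11494 RPM
gear mesh 17/13 = 1.3077 → 11494/1.3077 = 8789.7 RPM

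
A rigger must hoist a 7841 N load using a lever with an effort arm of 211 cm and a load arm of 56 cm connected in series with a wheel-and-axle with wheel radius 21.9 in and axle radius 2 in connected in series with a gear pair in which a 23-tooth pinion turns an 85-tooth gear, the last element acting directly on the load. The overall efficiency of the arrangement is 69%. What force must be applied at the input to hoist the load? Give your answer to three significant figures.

74.5 N

Lever MA = effort arm / load arm = 211/56 = 3.7679.
Wheel-and-axle MA = R/r = 21.9/2 = 10.95.
Gear pair MA = 85/23 = 3.6957.
Combined ideal MA = 3.7679 × 10.95 × 3.6957 = 152.48.
Actual MA = 152.48 × 0.69 = 105.21.
Effort = load / actual MA = 7841 / 105.21 = 74.529 N.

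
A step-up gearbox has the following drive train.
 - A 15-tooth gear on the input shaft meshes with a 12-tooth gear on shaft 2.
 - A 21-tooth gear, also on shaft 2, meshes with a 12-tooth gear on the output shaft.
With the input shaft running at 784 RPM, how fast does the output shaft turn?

gear mesh 12/15 = 0.8 → 784/0.8 = 980 RPM
gear mesh 12/21 = 0.57143 → 980/0.57143 = 1715 RPM

1715 RPM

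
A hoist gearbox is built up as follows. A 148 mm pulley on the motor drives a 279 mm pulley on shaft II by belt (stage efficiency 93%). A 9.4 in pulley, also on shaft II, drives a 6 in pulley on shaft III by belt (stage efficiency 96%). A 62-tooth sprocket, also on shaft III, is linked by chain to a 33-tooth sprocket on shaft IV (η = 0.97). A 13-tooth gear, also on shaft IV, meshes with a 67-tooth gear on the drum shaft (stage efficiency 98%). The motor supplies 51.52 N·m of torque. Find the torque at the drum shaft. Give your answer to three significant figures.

After the belt (279/148): 51.52 × 1.8851 × 0.93 = 90.324 N·m
After the belt (6/9.4): 90.324 × 0.6383 × 0.96 = 55.347 N·m
After the chain (33/62): 55.347 × 0.53226 × 0.97 = 28.575 N·m
After the gear mesh (67/13): 28.575 × 5.1538 × 0.98 = 144.33 N·m

144 N·m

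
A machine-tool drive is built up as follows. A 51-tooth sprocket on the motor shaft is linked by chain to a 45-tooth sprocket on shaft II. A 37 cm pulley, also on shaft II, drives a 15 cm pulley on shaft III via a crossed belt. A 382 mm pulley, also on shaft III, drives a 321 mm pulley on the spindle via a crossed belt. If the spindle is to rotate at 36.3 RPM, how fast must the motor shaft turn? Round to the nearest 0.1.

10.9 RPM

Overall ratio R = 0.88235 × 0.40541 × 0.84031 = 0.30059.
Required input speed = output speed × R = 36.3 × 0.30059 = 10.911 RPM.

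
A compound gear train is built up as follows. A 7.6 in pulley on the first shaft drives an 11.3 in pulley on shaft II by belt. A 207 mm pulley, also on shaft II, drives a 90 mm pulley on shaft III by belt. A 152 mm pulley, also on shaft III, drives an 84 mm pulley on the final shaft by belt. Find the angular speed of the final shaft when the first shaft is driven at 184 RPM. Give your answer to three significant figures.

515 RPM

the first shaft → shaft II (belt, 11.3/7.6): 184 ÷ 1.4868 = 123.75 RPM
shaft II → shaft III (belt, 90/207): 123.75 ÷ 0.43478 = 284.63 RPM
shaft III → the final shaft (belt, 84/152): 284.63 ÷ 0.55263 = 515.04 RPM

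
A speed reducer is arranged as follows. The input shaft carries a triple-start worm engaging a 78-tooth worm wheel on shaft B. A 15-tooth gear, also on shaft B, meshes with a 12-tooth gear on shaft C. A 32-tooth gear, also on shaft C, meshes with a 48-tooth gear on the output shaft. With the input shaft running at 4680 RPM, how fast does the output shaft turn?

150 RPM

worm 78/3 = 26 → 4680/26 = 180 RPM
gear mesh 12/15 = 0.8 → 180/0.8 = 225 RPM
gear mesh 48/32 = 1.5 → 225/1.5 = 150 RPM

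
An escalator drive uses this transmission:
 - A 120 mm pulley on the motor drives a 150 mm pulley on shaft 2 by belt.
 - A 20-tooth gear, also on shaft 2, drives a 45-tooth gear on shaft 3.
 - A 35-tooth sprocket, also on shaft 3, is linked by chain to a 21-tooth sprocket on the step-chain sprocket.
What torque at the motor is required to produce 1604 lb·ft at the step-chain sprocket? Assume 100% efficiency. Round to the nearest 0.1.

Overall ratio R = 1.25 × 2.25 × 0.6 = 1.6875.
Input torque = output torque / R = 1604 / 1.6875 = 950.52 lb·ft.

950.5 lb·ft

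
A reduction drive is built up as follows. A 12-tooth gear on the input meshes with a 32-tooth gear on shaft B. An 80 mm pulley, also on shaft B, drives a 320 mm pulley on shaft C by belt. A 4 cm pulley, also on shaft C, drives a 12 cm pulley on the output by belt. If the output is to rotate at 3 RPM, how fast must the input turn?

Overall ratio R = 2.6667 × 4 × 3 = 32.
Required input speed = output speed × R = 3 × 32 = 96 RPM.

96 RPM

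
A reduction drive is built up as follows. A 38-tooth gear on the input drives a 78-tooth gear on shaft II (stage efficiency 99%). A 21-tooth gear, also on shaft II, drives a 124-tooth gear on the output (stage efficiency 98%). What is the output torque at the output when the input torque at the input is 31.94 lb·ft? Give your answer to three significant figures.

Gear mesh: ratio = 78/38 = 2.0526; torque at shaft II = 31.94 × 2.0526 × 0.99 = 64.905 lb·ft.
Gear mesh: ratio = 124/21 = 5.9048; torque at the output = 64.905 × 5.9048 × 0.98 = 375.59 lb·ft.

376 lb·ft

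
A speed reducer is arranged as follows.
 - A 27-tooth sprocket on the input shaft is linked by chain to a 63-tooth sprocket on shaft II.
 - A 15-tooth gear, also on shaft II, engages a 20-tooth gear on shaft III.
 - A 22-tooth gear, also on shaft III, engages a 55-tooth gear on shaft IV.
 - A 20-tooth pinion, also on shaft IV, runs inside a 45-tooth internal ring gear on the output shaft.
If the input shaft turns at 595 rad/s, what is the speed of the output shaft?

34 rad/s

Chain: ratio = 63/27 = 2.3333, so shaft II turns at 595 / 2.3333 = 255 rad/s.
Gear mesh: ratio = 20/15 = 1.3333, so shaft III turns at 255 / 1.3333 = 191.25 rad/s.
Gear mesh: ratio = 55/22 = 2.5, so shaft IV turns at 191.25 / 2.5 = 76.5 rad/s.
Internal gear: ratio = 45/20 = 2.25, so the output shaft turns at 76.5 / 2.25 = 34 rad/s.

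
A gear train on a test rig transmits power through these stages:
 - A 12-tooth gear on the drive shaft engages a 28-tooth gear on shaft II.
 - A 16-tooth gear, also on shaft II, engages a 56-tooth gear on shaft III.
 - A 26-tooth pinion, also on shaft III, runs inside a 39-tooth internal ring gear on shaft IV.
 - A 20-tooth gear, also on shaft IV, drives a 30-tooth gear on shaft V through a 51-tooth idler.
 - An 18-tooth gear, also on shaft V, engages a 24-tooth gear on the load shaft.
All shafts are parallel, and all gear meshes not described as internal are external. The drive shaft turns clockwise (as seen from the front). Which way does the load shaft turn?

anticlockwise

the drive shaft → shaft II: external mesh, 1 reversal → CCW.
shaft II → shaft III: external mesh, 1 reversal → CW.
shaft III → shaft IV: internal mesh, same direction → CW.
shaft IV → shaft V: driver → idler → driven is 2 external meshes, 2 reversals → CW.
shaft V → the load shaft: external mesh, 1 reversal → CCW.
5 reversals in total — an odd number — so the load shaft turns opposite to the drive shaft.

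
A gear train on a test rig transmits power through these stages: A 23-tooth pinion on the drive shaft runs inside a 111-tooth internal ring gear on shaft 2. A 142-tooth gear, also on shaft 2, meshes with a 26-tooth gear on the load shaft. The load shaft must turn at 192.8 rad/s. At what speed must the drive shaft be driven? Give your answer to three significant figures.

Overall ratio R = 4.8261 × 0.1831 = 0.88365.
Required input speed = output speed × R = 192.8 × 0.88365 = 170.37 rad/s.

170 rad/s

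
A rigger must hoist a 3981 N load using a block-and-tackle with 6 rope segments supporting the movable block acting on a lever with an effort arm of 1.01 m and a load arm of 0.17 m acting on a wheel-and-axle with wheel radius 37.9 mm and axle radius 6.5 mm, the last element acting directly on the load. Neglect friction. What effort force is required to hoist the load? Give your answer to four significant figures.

Block-and-tackle MA = number of supporting rope parts = 6.
Lever MA = effort arm / load arm = 1.01/0.17 = 5.9412.
Wheel-and-axle MA = R/r = 37.9/6.5 = 5.8308.
Combined ideal MA = 6 × 5.9412 × 5.8308 = 207.85.
Effort = load / MA = 3981 / 207.85 = 19.153 N.

19.15 N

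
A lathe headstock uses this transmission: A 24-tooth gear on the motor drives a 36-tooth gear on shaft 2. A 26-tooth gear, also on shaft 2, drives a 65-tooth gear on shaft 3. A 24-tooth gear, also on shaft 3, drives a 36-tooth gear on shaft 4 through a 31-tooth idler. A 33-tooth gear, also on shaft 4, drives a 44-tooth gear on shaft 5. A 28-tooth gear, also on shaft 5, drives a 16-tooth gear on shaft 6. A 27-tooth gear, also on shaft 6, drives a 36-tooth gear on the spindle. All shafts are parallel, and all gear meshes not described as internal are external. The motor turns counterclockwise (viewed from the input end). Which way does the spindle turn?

the motor → shaft 2: external mesh, 1 reversal → CW.
shaft 2 → shaft 3: external mesh, 1 reversal → CCW.
shaft 3 → shaft 4: driver → idler → driven is 2 external meshes, 2 reversals → CCW.
shaft 4 → shaft 5: external mesh, 1 reversal → CW.
shaft 5 → shaft 6: external mesh, 1 reversal → CCW.
shaft 6 → the spindle: external mesh, 1 reversal → CW.
7 reversals in total — an odd number — so the spindle turns opposite to the motor.

clockwise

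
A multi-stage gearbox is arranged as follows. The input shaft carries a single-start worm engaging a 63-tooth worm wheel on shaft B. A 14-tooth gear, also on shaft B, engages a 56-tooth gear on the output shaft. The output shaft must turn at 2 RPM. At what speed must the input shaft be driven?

Overall ratio R = 63 × 4 = 252.
Required input speed = output speed × R = 2 × 252 = 504 RPM.

504 RPM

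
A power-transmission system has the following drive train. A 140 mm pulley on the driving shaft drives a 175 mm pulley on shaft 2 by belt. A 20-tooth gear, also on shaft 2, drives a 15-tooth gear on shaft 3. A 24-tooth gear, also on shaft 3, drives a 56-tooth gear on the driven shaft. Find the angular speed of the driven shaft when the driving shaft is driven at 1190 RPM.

544 RPM

belt 175/140 = 1.25 → 1190/1.25 = 952 RPM
gear mesh 15/20 = 0.75 → 952/0.75 = 1269.3 RPM
gear mesh 56/24 = 2.3333 → 1269.3/2.3333 = 544 RPM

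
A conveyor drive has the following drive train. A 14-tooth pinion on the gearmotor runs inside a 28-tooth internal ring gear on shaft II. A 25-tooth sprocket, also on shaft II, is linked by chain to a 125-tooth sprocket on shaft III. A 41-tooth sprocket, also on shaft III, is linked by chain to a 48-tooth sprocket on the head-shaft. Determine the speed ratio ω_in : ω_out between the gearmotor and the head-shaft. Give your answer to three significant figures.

Each stage contributes driven/driver: internal gear 28/14 = 2, chain 125/25 = 5, chain 48/41 = 1.1707.
Overall: 2 × 5 × 1.1707 = 11.707.

11.7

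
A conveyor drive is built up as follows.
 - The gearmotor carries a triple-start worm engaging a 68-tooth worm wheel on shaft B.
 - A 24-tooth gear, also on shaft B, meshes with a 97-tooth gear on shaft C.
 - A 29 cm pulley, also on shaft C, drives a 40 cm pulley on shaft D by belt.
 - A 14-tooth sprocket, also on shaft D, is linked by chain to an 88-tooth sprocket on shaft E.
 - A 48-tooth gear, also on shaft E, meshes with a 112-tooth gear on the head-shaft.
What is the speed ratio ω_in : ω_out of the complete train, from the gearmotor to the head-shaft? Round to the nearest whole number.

1853

Each stage contributes driven/driver: worm 68/3 = 22.667, gear mesh 97/24 = 4.0417, belt 40/29 = 1.3793, chain 88/14 = 6.2857, gear mesh 112/48 = 2.3333.
Overall: 22.667 × 4.0417 × 1.3793 × 6.2857 × 2.3333 = 1853.3.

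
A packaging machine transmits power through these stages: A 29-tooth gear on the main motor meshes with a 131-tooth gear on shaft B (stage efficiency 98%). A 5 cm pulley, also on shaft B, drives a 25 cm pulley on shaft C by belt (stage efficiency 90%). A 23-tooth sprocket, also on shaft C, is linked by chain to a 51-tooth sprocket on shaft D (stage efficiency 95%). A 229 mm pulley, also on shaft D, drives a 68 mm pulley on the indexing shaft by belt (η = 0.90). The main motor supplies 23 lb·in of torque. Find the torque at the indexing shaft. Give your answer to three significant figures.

gear mesh 131/29 = 4.5172 → τ = 23·4.5172·0.98 = 101.82 lb·in
belt 25/5 = 5 → τ = 101.82·5·0.90 = 458.18 lb·in
chain 51/23 = 2.2174 → τ = 458.18·2.2174·0.95 = 965.17 lb·in
belt 68/229 = 0.29694 → τ = 965.17·0.29694·0.90 = 257.94 lb·in

258 lb·in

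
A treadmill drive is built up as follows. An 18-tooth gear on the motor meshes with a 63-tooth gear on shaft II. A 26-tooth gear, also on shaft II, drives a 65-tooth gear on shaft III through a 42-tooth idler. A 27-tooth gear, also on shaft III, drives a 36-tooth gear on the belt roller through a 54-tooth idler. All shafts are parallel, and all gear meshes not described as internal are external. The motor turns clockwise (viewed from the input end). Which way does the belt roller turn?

the motor → shaft II: external mesh, 1 reversal → CCW.
shaft II → shaft III: driver → idler → driven is 2 external meshes, 2 reversals → CCW.
shaft III → the belt roller: driver → idler → driven is 2 external meshes, 2 reversals → CCW.
5 reversals in total — an odd number — so the belt roller turns opposite to the motor.

anticlockwise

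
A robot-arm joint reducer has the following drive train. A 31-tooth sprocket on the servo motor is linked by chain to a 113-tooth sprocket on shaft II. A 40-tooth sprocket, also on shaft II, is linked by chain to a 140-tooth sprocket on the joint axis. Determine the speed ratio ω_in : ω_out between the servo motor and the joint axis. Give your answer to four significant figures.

Each stage contributes driven/driver: chain 113/31 = 3.6452, chain 140/40 = 3.5.
Overall: 3.6452 × 3.5 = 12.758.

12.76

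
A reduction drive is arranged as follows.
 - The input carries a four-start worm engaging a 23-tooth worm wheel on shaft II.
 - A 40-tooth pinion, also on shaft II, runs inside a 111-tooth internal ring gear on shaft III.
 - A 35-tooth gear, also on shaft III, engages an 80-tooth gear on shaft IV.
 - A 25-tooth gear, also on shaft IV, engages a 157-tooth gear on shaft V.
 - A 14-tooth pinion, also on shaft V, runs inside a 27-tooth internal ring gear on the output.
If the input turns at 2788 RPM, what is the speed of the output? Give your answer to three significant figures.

6.31 RPM

the input → shaft II (worm, 23/4): 2788 ÷ 5.75 = 484.87 RPM
shaft II → shaft III (internal gear, 111/40): 484.87 ÷ 2.775 = 174.73 RPM
shaft III → shaft IV (gear mesh, 80/35): 174.73 ÷ 2.2857 = 76.443 RPM
shaft IV → shaft V (gear mesh, 157/25): 76.443 ÷ 6.28 = 12.173 RPM
shaft V → the output (internal gear, 27/14): 12.173 ÷ 1.9286 = 6.3117 RPM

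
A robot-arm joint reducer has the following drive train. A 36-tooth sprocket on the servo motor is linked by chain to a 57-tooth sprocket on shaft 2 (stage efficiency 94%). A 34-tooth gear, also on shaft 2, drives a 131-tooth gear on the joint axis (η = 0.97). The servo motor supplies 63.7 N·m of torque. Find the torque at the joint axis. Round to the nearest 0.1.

354.3 N·m

After the chain (57/36): 63.7 × 1.5833 × 0.94 = 94.807 N·m
After the gear mesh (131/34): 94.807 × 3.8529 × 0.97 = 354.33 N·m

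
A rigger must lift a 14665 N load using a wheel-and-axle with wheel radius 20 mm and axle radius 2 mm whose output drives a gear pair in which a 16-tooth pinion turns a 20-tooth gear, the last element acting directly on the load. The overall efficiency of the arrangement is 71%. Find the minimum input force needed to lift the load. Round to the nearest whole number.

1652 N

Wheel-and-axle MA = R/r = 20/2 = 10.
Gear pair MA = 20/16 = 1.25.
Combined ideal MA = 10 × 1.25 = 12.5.
Actual MA = 12.5 × 0.71 = 8.875.
Effort = load / actual MA = 14665 / 8.875 = 1652.4 N.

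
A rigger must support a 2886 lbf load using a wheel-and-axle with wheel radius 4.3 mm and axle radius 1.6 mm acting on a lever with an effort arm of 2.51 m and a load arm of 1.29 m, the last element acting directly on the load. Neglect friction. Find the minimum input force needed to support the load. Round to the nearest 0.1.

Wheel-and-axle MA = R/r = 4.3/1.6 = 2.6875.
Lever MA = effort arm / load arm = 2.51/1.29 = 1.9457.
Combined ideal MA = 2.6875 × 1.9457 = 5.2292.
Effort = load / MA = 2886 / 5.2292 = 551.9 lbf.

551.9 lbf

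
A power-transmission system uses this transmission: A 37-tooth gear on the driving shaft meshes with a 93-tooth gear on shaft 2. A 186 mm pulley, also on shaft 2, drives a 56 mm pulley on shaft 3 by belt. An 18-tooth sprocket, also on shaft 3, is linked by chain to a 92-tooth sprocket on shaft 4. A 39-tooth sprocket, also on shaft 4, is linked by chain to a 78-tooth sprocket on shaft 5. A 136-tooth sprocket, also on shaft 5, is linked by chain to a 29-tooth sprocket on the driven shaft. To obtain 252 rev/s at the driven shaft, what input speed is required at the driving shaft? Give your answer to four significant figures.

Overall ratio R = 2.5135 × 0.30108 × 5.1111 × 2 × 0.21324 = 1.6495.
Required input speed = output speed × R = 252 × 1.6495 = 415.68 rev/s.

415.7 rev/s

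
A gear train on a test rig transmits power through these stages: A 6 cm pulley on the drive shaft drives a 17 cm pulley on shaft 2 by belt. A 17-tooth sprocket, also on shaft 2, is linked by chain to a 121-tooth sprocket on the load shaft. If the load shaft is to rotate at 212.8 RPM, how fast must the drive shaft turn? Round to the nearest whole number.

4291 RPM

Overall ratio R = 2.8333 × 7.1176 = 20.167.
Required input speed = output speed × R = 212.8 × 20.167 = 4291.5 RPM.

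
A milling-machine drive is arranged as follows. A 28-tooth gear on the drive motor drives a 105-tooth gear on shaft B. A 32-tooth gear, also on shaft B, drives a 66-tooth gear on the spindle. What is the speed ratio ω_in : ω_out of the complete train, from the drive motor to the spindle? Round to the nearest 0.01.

Each stage contributes driven/driver: gear mesh 105/28 = 3.75, gear mesh 66/32 = 2.0625.
Overall: 3.75 × 2.0625 = 7.7344.

7.73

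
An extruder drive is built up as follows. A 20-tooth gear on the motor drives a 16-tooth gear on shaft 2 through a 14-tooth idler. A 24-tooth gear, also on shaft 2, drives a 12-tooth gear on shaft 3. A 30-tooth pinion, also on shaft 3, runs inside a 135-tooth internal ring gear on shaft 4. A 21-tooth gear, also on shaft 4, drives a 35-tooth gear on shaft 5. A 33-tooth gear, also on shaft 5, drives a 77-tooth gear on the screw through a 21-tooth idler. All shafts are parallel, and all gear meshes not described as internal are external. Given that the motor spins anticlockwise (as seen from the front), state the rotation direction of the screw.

anticlockwise

the motor → shaft 2: driver → idler → driven is 2 external meshes, 2 reversals → CCW.
shaft 2 → shaft 3: external mesh, 1 reversal → CW.
shaft 3 → shaft 4: internal mesh, same direction → CW.
shaft 4 → shaft 5: external mesh, 1 reversal → CCW.
shaft 5 → the screw: driver → idler → driven is 2 external meshes, 2 reversals → CCW.
6 reversals in total — an even number — so the screw turns the same way as the motor.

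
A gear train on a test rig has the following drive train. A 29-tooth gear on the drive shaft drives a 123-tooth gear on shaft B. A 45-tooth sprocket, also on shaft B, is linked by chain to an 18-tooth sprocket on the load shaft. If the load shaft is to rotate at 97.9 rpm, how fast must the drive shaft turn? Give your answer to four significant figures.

Overall ratio R = 4.2414 × 0.4 = 1.6966.
Required input speed = output speed × R = 97.9 × 1.6966 = 166.09 rpm.

166.1 rpm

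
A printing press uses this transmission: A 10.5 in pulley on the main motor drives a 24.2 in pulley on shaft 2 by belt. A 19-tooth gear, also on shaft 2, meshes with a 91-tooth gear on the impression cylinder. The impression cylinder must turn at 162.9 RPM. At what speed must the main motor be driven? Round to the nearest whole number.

1798 RPM

Overall ratio R = 2.3048 × 4.7895 = 11.039.
Required input speed = output speed × R = 162.9 × 11.039 = 1798.2 RPM.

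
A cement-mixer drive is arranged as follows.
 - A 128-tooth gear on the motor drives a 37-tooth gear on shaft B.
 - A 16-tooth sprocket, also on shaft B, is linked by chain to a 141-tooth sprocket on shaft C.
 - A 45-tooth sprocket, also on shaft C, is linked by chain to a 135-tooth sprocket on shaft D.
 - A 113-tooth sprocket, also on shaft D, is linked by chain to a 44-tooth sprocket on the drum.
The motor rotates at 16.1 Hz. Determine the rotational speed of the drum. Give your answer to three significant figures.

gear mesh 37/128 = 0.28906 → 16.1/0.28906 = 55.697 Hz
chain 141/16 = 8.8125 → 55.697/8.8125 = 6.3203 Hz
chain 135/45 = 3 → 6.3203/3 = 2.1068 Hz
chain 44/113 = 0.38938 → 2.1068/0.38938 = 5.4105 Hz

5.41 Hz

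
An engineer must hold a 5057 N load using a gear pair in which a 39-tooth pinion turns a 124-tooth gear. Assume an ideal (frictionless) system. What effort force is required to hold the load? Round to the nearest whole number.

Gear pair MA = 124/39 = 3.1795.
Effort = load / MA = 5057 / 3.1795 = 1590.5 N.

1591 N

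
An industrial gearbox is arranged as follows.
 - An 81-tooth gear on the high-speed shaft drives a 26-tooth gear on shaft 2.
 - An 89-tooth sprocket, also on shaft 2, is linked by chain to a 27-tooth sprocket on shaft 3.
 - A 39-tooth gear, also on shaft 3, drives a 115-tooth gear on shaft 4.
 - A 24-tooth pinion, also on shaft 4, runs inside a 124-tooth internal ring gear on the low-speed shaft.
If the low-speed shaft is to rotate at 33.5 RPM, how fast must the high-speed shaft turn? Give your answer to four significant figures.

49.70 RPM

Overall ratio R = 0.32099 × 0.30337 × 2.9487 × 5.1667 = 1.4836.
Required input speed = output speed × R = 33.5 × 1.4836 = 49.699 RPM.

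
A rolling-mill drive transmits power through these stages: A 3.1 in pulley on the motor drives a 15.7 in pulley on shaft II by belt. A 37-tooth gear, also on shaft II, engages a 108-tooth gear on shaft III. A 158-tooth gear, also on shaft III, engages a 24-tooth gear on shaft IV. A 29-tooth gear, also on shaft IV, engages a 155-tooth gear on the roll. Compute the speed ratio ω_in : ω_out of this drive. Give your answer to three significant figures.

Each stage contributes driven/driver: belt 15.7/3.1 = 5.0645, gear mesh 108/37 = 2.9189, gear mesh 24/158 = 0.1519, gear mesh 155/29 = 5.3448.
Overall: 5.0645 × 2.9189 × 0.1519 × 5.3448 = 12.002.

12.0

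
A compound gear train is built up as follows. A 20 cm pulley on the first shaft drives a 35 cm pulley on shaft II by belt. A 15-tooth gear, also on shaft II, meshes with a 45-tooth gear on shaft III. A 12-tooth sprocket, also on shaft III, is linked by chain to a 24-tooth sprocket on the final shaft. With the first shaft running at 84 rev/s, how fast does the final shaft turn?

8 rev/s

Belt: ratio = 35/20 = 1.75, so shaft II turns at 84 / 1.75 = 48 rev/s.
Gear mesh: ratio = 45/15 = 3, so shaft III turns at 48 / 3 = 16 rev/s.
Chain: ratio = 24/12 = 2, so the final shaft turns at 16 / 2 = 8 rev/s.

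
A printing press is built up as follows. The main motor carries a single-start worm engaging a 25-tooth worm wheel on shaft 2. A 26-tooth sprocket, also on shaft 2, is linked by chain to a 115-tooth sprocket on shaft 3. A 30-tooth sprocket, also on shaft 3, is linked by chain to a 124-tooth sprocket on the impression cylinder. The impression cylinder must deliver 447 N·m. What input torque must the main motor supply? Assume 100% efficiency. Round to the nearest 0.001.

0.978 N·m

Overall ratio R = 25 × 4.4231 × 4.1333 = 457.05.
Input torque = output torque / R = 447 / 457.05 = 0.97801 N·m.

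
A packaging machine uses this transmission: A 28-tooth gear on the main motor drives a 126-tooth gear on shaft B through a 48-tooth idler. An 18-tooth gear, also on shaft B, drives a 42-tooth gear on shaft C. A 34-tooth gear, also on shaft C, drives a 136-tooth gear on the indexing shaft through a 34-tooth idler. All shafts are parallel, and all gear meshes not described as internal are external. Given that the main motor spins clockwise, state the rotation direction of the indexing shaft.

the main motor → shaft B: driver → idler → driven is 2 external meshes, 2 reversals → CW.
shaft B → shaft C: external mesh, 1 reversal → CCW.
shaft C → the indexing shaft: driver → idler → driven is 2 external meshes, 2 reversals → CCW.
5 reversals in total — an odd number — so the indexing shaft turns opposite to the main motor.

counterclockwise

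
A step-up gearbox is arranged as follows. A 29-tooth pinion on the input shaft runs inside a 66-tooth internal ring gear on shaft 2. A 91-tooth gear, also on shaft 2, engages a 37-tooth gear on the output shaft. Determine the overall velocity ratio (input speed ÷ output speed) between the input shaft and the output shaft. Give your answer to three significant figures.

Each stage contributes driven/driver: internal gear 66/29 = 2.2759, gear mesh 37/91 = 0.40659.
Overall: 2.2759 × 0.40659 = 0.92535.

0.925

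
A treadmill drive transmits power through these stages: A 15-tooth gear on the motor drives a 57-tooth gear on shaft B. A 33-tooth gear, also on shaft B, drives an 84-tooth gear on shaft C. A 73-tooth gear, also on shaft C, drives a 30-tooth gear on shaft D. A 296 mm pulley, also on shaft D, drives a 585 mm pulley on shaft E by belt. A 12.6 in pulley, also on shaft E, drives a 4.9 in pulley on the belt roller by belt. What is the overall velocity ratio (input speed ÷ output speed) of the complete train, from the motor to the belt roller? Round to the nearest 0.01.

3.06

Each stage contributes driven/driver: gear mesh 57/15 = 3.8, gear mesh 84/33 = 2.5455, gear mesh 30/73 = 0.41096, belt 585/296 = 1.9764, belt 4.9/12.6 = 0.38889.
Overall: 3.8 × 2.5455 × 0.41096 × 1.9764 × 0.38889 = 3.0552.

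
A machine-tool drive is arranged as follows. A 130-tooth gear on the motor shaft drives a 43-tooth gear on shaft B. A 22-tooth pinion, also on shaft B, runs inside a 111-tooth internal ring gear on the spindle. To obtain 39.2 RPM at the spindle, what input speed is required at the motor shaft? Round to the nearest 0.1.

65.4 RPM

Overall ratio R = 0.33077 × 5.0455 = 1.6689.
Required input speed = output speed × R = 39.2 × 1.6689 = 65.42 RPM.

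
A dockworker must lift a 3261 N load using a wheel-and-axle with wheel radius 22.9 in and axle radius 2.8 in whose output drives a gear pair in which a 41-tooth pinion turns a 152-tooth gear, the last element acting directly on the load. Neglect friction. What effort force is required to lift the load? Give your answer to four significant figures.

Wheel-and-axle MA = R/r = 22.9/2.8 = 8.1786.
Gear pair MA = 152/41 = 3.7073.
Combined ideal MA = 8.1786 × 3.7073 = 30.321.
Effort = load / MA = 3261 / 30.321 = 107.55 N.

107.6 N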